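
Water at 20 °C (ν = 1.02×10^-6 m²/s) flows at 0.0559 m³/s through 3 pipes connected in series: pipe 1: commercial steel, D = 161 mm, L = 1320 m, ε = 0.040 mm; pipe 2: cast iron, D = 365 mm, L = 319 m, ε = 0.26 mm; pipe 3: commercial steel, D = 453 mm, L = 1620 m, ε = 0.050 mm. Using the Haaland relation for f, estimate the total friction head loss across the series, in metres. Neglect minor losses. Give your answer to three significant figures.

H ≈ 50.7 m

Pipe 1: V = 2.746 m/s, Re = 4.33×10^5, ε/D = 2.48×10^-4, f = 0.01590, h_1 = f(L/D)V²/2g = 50.09 m
Pipe 2: V = 0.5342 m/s, Re = 1.91×10^5, ε/D = 7.12×10^-4, f = 0.01974, h_2 = f(L/D)V²/2g = 0.2510 m
Pipe 3: V = 0.3468 m/s, Re = 1.54×10^5, ε/D = 1.10×10^-4, f = 0.01696, h_3 = f(L/D)V²/2g = 0.3720 m
Series → Q common, losses add: H = Σh = 50.71 m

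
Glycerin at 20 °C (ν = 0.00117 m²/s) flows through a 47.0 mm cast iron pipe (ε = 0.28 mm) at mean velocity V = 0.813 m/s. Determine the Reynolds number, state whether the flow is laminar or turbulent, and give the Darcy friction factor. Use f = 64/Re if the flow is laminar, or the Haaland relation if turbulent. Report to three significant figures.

Re ≈ 32.7; laminar; f = 64/Re ≈ 1.96

Re = VD/ν = 0.8130·0.0470/0.00117 = 32.7
Re < 2300 → laminar → f = 64/Re = 1.960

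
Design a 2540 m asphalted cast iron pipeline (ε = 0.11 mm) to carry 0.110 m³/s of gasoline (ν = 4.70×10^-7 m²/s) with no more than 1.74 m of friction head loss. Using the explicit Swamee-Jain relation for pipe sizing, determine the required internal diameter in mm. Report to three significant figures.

Swamee-Jain (Type III): D = 0.66·[ε^1.25·(LQ²/(gh_f))^4.75 + ν·Q^9.4·(L/(gh_f))^5.2]^0.04
LQ²/(gh_f) = 1.801; L/(gh_f) = 148.8
Term 1 = ε^1.25·(…)^4.75 = 1.84×10^-4; Term 2 = ν·Q^9.4·(…)^5.2 = 9.09×10^-5
D = 0.66·(1.84×10^-4 + 9.09×10^-5)^0.04 = 0.4755 m = 475 mm
Check: V = 0.620 m/s, Re = 6.27×10^5, f = 0.01553, h_f = 1.62 m ≈ 1.74 m ✓

D ≈ 475 mm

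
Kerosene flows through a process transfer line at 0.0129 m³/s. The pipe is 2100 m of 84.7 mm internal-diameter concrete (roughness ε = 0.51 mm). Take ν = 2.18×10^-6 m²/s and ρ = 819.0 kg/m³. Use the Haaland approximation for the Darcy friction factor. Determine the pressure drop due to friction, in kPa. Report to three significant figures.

V = 4Q/(πD²) = 4·0.0129/(π·0.0847²) = 2.289 m/s
Re = VD/ν = 2.289·0.0847/2.18×10^-6 = 8.90×10^4 → turbulent
ε/D = 0.51/84.7 = 0.00602
Haaland: f = 0.03307
h_f = f(L/D)V²/(2g) = 0.03307·(2100/0.0847)·2.289²/(2·9.81) = 219.0 m
Δp = ρg·h_f = 819.0·9.81·219.0 = 1760 kPa

Δp ≈ 1760 kPa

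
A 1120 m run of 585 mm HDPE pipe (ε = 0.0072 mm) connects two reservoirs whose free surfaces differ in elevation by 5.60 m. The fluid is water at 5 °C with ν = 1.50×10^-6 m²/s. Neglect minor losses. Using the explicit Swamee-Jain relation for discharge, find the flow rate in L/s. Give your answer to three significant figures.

Q ≈ 582 L/s

Swamee-Jain (Type II): Q = -0.965·√(gD⁵h_f/L)·ln[ε/(3.7D) + √(3.17ν²L/(gD³h_f))]
√(gD⁵h_f/L) = √(9.81·0.585⁵·5.60/1120) = 0.05797
ε/(3.7D) = 3.33×10^-6; √(3.17ν²L/(gD³h_f)) = 2.70×10^-5
Q = -0.965·0.05797·ln(3.028×10^-5) = 0.5821 m³/s
Check: V = 2.17 m/s, Re = 8.45×10^5, f = 0.01222, h_f = 5.59 m ≈ 5.60 m ✓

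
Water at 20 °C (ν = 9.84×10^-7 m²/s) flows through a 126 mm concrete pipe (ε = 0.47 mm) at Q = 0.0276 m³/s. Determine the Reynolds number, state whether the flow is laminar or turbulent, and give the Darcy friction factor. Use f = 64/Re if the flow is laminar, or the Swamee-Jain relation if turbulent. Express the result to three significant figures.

Re ≈ 2.83×10^5; turbulent; f ≈ 0.0284

V = 4Q/(πD²) = 2.213 m/s
Re = VD/ν = 2.213·0.126/9.84×10^-7 = 2.83×10^5
Re > 4000 → turbulent; ε/D = 0.00373
Swamee-Jain: f = 0.02840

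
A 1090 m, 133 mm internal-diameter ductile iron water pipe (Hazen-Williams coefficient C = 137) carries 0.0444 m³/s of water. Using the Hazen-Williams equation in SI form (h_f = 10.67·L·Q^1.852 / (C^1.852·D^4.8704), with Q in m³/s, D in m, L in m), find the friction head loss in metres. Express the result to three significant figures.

h_f = 10.67·1090·0.0444^1.852 / (137^1.852·0.133^4.8704) = 74.22 m

h_f ≈ 74.2 m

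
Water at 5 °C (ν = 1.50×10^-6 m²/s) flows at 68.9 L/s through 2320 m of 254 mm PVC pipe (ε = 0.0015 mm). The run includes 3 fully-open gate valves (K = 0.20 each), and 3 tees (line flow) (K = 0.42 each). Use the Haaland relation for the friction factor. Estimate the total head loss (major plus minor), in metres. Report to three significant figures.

H_L ≈ 13.2 m

V = 4Q/(πD²) = 1.360 m/s; V²/2g = 0.09424 m
Re = 2.30×10^5, ε/D = 5.91×10^-6 → f = 0.01512 (Haaland)
Major: h_f = f(L/D)·V²/2g = 0.01512·9134·0.09424 = 13.01 m
Minor: ΣK = 1.86; h_m = ΣK·V²/2g = 0.1753 m
Total H_L = 13.01 + 0.1753 = 13.19 m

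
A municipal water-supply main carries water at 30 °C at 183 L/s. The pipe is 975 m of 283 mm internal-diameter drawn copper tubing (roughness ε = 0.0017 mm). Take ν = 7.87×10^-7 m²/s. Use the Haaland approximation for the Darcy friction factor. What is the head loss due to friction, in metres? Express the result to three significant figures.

V = 4Q/(πD²) = 4·0.183/(π·0.283²) = 2.909 m/s
Re = VD/ν = 2.909·0.283/7.87×10^-7 = 1.05×10^6 → turbulent
ε/D = 0.0017/283 = 6.01×10^-6
Haaland: f = 0.01161
h_f = f(L/D)V²/(2g) = 0.01161·(975/0.283)·2.909²/(2·9.81) = 17.25 m

h_f ≈ 17.3 m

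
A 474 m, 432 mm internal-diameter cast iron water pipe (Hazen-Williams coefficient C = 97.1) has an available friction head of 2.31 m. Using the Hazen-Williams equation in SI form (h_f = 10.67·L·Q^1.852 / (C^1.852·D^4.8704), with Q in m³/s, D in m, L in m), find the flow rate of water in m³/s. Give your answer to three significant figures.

Rearranging: Q = [h_f·C^1.852·D^4.8704 / (10.67·L)]^(1/1.852)
Q = [2.31·97.1^1.852·0.432^4.8704 / (10.67·474)]^0.540 = 0.1679 m³/s

Q ≈ 0.168 m³/s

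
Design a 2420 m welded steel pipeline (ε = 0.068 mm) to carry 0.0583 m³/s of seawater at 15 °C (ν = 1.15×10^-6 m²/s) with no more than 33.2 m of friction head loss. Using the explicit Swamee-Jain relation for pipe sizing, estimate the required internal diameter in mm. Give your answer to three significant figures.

Swamee-Jain (Type III): D = 0.66·[ε^1.25·(LQ²/(gh_f))^4.75 + ν·Q^9.4·(L/(gh_f))^5.2]^0.04
LQ²/(gh_f) = 0.02525; L/(gh_f) = 7.430
Term 1 = ε^1.25·(…)^4.75 = 1.59×10^-13; Term 2 = ν·Q^9.4·(…)^5.2 = 9.71×10^-14
D = 0.66·(1.59×10^-13 + 9.71×10^-14)^0.04 = 0.2070 m = 207 mm
Check: V = 1.73 m/s, Re = 3.12×10^5, f = 0.01720, h_f = 30.8 m ≈ 33.2 m ✓

D ≈ 207 mm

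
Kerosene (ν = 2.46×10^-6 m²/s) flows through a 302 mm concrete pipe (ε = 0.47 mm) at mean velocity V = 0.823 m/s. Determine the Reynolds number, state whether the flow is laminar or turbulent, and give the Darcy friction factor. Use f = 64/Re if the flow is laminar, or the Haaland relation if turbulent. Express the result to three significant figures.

Re = VD/ν = 0.8230·0.302/2.46×10^-6 = 1.01×10^5
Re > 4000 → turbulent; ε/D = 0.00156
Haaland: f = 0.02372

Re ≈ 1.01×10^5; turbulent; f ≈ 0.0237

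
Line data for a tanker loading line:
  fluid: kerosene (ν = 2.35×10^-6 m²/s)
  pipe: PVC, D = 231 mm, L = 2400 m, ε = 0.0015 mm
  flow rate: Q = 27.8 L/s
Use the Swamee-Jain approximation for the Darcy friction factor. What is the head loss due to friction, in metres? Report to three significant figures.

h_f ≈ 4.57 m

V = 4Q/(πD²) = 4·0.0278/(π·0.231²) = 0.6633 m/s
Re = VD/ν = 0.6633·0.231/2.35×10^-6 = 6.52×10^4 → turbulent
ε/D = 0.0015/231 = 6.49×10^-6
Swamee-Jain: f = 0.01960
h_f = f(L/D)V²/(2g) = 0.01960·(2400/0.231)·0.6633²/(2·9.81) = 4.568 m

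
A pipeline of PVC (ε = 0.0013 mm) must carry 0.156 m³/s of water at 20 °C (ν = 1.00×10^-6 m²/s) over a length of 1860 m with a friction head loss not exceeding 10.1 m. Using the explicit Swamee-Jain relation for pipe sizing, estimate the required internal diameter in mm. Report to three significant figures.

Swamee-Jain (Type III): D = 0.66·[ε^1.25·(LQ²/(gh_f))^4.75 + ν·Q^9.4·(L/(gh_f))^5.2]^0.04
LQ²/(gh_f) = 0.4568; L/(gh_f) = 18.77
Term 1 = ε^1.25·(…)^4.75 = 1.06×10^-9; Term 2 = ν·Q^9.4·(…)^5.2 = 1.09×10^-7
D = 0.66·(1.06×10^-9 + 1.09×10^-7)^0.04 = 0.3477 m = 348 mm
Check: V = 1.64 m/s, Re = 5.71×10^5, f = 0.01285, h_f = 9.46 m ≈ 10.1 m ✓

D ≈ 348 mm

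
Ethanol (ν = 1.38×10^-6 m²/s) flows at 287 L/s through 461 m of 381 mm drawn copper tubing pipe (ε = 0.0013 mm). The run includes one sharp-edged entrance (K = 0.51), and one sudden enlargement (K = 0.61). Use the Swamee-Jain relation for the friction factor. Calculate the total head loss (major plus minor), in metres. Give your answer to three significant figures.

V = 4Q/(πD²) = 2.517 m/s; V²/2g = 0.3230 m
Re = 6.95×10^5, ε/D = 3.41×10^-6 → f = 0.01242 (Swamee-Jain)
Major: h_f = f(L/D)·V²/2g = 0.01242·1210·0.3230 = 4.854 m
Minor: ΣK = 1.12; h_m = ΣK·V²/2g = 0.3617 m
Total H_L = 4.854 + 0.3617 = 5.216 m

H_L ≈ 5.22 m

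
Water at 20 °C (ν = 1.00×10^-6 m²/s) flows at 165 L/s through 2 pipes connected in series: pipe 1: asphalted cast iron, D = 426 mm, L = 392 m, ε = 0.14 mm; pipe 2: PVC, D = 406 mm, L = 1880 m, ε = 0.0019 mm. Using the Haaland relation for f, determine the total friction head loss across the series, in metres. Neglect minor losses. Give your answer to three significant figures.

H ≈ 6.03 m

Pipe 1: V = 1.158 m/s, Re = 4.93×10^5, ε/D = 3.29×10^-4, f = 0.01639, h_1 = f(L/D)V²/2g = 1.030 m
Pipe 2: V = 1.275 m/s, Re = 5.17×10^5, ε/D = 4.68×10^-6, f = 0.01304, h_2 = f(L/D)V²/2g = 4.997 m
Series → Q common, losses add: H = Σh = 6.028 m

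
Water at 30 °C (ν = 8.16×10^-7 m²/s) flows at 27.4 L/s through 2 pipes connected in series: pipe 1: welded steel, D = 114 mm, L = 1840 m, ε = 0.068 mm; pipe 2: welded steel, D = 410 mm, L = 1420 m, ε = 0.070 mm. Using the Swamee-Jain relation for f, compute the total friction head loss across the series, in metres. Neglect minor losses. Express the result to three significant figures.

Pipe 1: V = 2.684 m/s, Re = 3.75×10^5, ε/D = 5.96×10^-4, f = 0.01862, h_1 = f(L/D)V²/2g = 110.4 m
Pipe 2: V = 0.2075 m/s, Re = 1.04×10^5, ε/D = 1.71×10^-4, f = 0.01871, h_2 = f(L/D)V²/2g = 0.1422 m
Series → Q common, losses add: H = Σh = 110.5 m

H ≈ 110 m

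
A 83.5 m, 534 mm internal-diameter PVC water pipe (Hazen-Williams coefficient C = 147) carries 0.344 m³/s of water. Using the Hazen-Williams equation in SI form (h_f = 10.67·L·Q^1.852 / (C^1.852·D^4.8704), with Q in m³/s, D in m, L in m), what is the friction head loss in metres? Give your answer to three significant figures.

h_f ≈ 0.254 m

h_f = 10.67·83.5·0.344^1.852 / (147^1.852·0.534^4.8704) = 0.2539 m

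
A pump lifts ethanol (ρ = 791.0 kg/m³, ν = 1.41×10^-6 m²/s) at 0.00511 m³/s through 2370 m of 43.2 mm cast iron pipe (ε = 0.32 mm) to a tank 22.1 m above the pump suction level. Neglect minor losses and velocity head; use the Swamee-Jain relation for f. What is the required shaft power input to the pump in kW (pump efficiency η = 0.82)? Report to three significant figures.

V = 4Q/(πD²) = 3.486 m/s; Re = 1.07×10^5; ε/D = 0.00741; f = 0.03526
h_f = f(L/D)V²/2g = 1198 m
Total head H = z + h_f = 22.1 + 1198 = 1220 m
P_hyd = ρgQH = 791.0·9.81·0.00511·1220 = 48.39 kW
P_shaft = P_hyd/η = 48.39/0.82 = 59.01 kW

P_shaft ≈ 59.0 kW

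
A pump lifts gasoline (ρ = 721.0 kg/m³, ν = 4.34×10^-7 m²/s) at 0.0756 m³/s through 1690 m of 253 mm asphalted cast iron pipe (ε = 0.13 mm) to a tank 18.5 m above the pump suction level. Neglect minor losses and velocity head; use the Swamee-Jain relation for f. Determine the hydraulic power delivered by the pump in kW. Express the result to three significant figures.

P_hyd ≈ 17.1 kW

V = 4Q/(πD²) = 1.504 m/s; Re = 8.77×10^5; ε/D = 5.14×10^-4; f = 0.01746
h_f = f(L/D)V²/2g = 13.45 m
Total head H = z + h_f = 18.5 + 13.45 = 31.95 m
P_hyd = ρgQH = 721.0·9.81·0.0756·31.95 = 17.08 kW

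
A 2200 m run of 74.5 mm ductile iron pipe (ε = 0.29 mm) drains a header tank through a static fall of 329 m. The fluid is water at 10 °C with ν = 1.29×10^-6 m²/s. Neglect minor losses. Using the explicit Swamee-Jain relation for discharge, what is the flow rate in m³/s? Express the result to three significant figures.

Q ≈ 0.0120 m³/s

Swamee-Jain (Type II): Q = -0.965·√(gD⁵h_f/L)·ln[ε/(3.7D) + √(3.17ν²L/(gD³h_f))]
√(gD⁵h_f/L) = √(9.81·0.0745⁵·329/2200) = 0.001835
ε/(3.7D) = 0.00105; √(3.17ν²L/(gD³h_f)) = 9.33×10^-5
Q = -0.965·0.001835·ln(0.001145) = 0.01199 m³/s
Check: V = 2.75 m/s, Re = 1.59×10^5, f = 0.02910, h_f = 331 m ≈ 329 m ✓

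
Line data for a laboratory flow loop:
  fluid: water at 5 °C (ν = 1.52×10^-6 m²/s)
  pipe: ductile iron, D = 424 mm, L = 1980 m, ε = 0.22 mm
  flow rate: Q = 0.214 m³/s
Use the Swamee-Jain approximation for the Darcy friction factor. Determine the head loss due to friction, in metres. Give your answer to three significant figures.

V = 4Q/(πD²) = 4·0.214/(π·0.424²) = 1.516 m/s
Re = VD/ν = 1.516·0.424/1.52×10^-6 = 4.23×10^5 → turbulent
ε/D = 0.22/424 = 5.19×10^-4
Swamee-Jain: f = 0.01805
h_f = f(L/D)V²/(2g) = 0.01805·(1980/0.424)·1.516²/(2·9.81) = 9.869 m

h_f ≈ 9.87 m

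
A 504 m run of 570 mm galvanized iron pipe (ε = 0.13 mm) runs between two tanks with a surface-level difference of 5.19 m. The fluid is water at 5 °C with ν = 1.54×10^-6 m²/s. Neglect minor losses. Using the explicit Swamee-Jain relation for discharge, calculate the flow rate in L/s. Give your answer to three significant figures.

Q ≈ 708 L/s

Swamee-Jain (Type II): Q = -0.965·√(gD⁵h_f/L)·ln[ε/(3.7D) + √(3.17ν²L/(gD³h_f))]
√(gD⁵h_f/L) = √(9.81·0.570⁵·5.19/504) = 0.07796
ε/(3.7D) = 6.16×10^-5; √(3.17ν²L/(gD³h_f)) = 2.00×10^-5
Q = -0.965·0.07796·ln(8.169×10^-5) = 0.7082 m³/s
Check: V = 2.78 m/s, Re = 1.03×10^6, f = 0.01505, h_f = 5.22 m ≈ 5.19 m ✓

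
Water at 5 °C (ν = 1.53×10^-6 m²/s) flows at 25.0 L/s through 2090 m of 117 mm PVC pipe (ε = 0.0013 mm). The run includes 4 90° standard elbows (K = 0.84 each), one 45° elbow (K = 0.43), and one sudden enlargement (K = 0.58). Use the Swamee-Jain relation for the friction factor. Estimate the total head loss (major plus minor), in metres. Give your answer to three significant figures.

H_L ≈ 79.9 m

V = 4Q/(πD²) = 2.325 m/s; V²/2g = 0.2756 m
Re = 1.78×10^5, ε/D = 1.11×10^-5 → f = 0.01599 (Swamee-Jain)
Major: h_f = f(L/D)·V²/2g = 0.01599·17863·0.2756 = 78.71 m
Minor: ΣK = 4.37; h_m = ΣK·V²/2g = 1.204 m
Total H_L = 78.71 + 1.204 = 79.92 m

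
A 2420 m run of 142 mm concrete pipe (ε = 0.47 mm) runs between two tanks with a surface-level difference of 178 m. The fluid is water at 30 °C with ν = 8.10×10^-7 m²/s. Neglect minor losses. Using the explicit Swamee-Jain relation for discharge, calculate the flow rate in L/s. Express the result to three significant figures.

Q ≈ 43.5 L/s

Swamee-Jain (Type II): Q = -0.965·√(gD⁵h_f/L)·ln[ε/(3.7D) + √(3.17ν²L/(gD³h_f))]
√(gD⁵h_f/L) = √(9.81·0.142⁵·178/2420) = 0.006454
ε/(3.7D) = 8.95×10^-4; √(3.17ν²L/(gD³h_f)) = 3.17×10^-5
Q = -0.965·0.006454·ln(9.263×10^-4) = 0.04350 m³/s
Check: V = 2.75 m/s, Re = 4.82×10^5, f = 0.02728, h_f = 179 m ≈ 178 m ✓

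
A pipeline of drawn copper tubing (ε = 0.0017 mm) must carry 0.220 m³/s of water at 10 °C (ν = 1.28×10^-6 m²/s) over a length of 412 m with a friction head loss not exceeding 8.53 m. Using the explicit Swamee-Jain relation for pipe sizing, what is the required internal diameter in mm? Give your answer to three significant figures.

Swamee-Jain (Type III): D = 0.66·[ε^1.25·(LQ²/(gh_f))^4.75 + ν·Q^9.4·(L/(gh_f))^5.2]^0.04
LQ²/(gh_f) = 0.2383; L/(gh_f) = 4.924
Term 1 = ε^1.25·(…)^4.75 = 6.75×10^-11; Term 2 = ν·Q^9.4·(…)^5.2 = 3.36×10^-9
D = 0.66·(6.75×10^-11 + 3.36×10^-9)^0.04 = 0.3026 m = 303 mm
Check: V = 3.06 m/s, Re = 7.23×10^5, f = 0.01238, h_f = 8.04 m ≈ 8.53 m ✓

D ≈ 303 mm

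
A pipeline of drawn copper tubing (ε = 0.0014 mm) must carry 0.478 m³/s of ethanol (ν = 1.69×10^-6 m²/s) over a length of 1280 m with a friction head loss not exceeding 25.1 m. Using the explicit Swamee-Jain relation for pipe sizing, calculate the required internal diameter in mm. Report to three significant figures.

D ≈ 414 mm

Swamee-Jain (Type III): D = 0.66·[ε^1.25·(LQ²/(gh_f))^4.75 + ν·Q^9.4·(L/(gh_f))^5.2]^0.04
LQ²/(gh_f) = 1.188; L/(gh_f) = 5.198
Term 1 = ε^1.25·(…)^4.75 = 1.09×10^-7; Term 2 = ν·Q^9.4·(…)^5.2 = 8.65×10^-6
D = 0.66·(1.09×10^-7 + 8.65×10^-6)^0.04 = 0.4142 m = 414 mm
Check: V = 3.55 m/s, Re = 8.69×10^5, f = 0.01196, h_f = 23.7 m ≈ 25.1 m ✓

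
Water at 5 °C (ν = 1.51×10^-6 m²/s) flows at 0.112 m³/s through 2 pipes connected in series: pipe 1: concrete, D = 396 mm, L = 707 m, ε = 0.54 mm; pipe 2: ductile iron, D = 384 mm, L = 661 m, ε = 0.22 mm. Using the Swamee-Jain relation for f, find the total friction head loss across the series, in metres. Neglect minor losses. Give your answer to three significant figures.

Pipe 1: V = 0.9094 m/s, Re = 2.38×10^5, ε/D = 0.00136, f = 0.02234, h_1 = f(L/D)V²/2g = 1.681 m
Pipe 2: V = 0.9671 m/s, Re = 2.46×10^5, ε/D = 5.73×10^-4, f = 0.01900, h_2 = f(L/D)V²/2g = 1.559 m
Series → Q common, losses add: H = Σh = 3.240 m

H ≈ 3.24 m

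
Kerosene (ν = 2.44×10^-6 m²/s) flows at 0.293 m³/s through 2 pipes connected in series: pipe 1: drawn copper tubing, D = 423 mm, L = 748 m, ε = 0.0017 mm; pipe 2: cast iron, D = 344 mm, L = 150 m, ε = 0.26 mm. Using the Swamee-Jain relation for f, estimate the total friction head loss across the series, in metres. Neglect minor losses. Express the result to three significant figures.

H ≈ 9.72 m

Pipe 1: V = 2.085 m/s, Re = 3.61×10^5, ε/D = 4.02×10^-6, f = 0.01394, h_1 = f(L/D)V²/2g = 5.461 m
Pipe 2: V = 3.153 m/s, Re = 4.44×10^5, ε/D = 7.56×10^-4, f = 0.01930, h_2 = f(L/D)V²/2g = 4.263 m
Series → Q common, losses add: H = Σh = 9.724 m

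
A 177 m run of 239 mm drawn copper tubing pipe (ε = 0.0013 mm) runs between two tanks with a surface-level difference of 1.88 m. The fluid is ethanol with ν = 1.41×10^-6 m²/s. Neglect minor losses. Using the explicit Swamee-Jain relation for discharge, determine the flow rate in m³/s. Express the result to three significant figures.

Q ≈ 0.0835 m³/s

Swamee-Jain (Type II): Q = -0.965·√(gD⁵h_f/L)·ln[ε/(3.7D) + √(3.17ν²L/(gD³h_f))]
√(gD⁵h_f/L) = √(9.81·0.239⁵·1.88/177) = 0.009014
ε/(3.7D) = 1.47×10^-6; √(3.17ν²L/(gD³h_f)) = 6.66×10^-5
Q = -0.965·0.009014·ln(6.803×10^-5) = 0.08347 m³/s
Check: V = 1.86 m/s, Re = 3.15×10^5, f = 0.01431, h_f = 1.87 m ≈ 1.88 m ✓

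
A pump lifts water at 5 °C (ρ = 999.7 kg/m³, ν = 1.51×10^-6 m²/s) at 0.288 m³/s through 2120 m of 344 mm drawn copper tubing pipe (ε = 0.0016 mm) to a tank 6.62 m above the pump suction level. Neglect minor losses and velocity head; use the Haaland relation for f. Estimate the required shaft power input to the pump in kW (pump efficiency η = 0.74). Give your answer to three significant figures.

P_shaft ≈ 168 kW

V = 4Q/(πD²) = 3.099 m/s; Re = 7.06×10^5; ε/D = 4.65×10^-6; f = 0.01236
h_f = f(L/D)V²/2g = 37.27 m
Total head H = z + h_f = 6.62 + 37.27 = 43.89 m
P_hyd = ρgQH = 999.7·9.81·0.288·43.89 = 124.0 kW
P_shaft = P_hyd/η = 124.0/0.74 = 167.5 kW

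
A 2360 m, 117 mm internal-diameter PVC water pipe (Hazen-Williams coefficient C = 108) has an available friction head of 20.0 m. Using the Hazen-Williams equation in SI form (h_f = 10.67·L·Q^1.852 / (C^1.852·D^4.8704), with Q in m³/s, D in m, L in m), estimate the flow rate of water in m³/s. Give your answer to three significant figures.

Q ≈ 0.00811 m³/s

Rearranging: Q = [h_f·C^1.852·D^4.8704 / (10.67·L)]^(1/1.852)
Q = [20.0·108^1.852·0.117^4.8704 / (10.67·2360)]^0.540 = 0.008110 m³/s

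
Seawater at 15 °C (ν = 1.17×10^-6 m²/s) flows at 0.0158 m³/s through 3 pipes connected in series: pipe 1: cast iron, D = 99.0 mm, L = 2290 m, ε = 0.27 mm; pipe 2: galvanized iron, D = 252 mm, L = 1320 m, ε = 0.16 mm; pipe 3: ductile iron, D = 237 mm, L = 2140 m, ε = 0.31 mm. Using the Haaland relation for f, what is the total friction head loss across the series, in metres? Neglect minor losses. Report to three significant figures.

Pipe 1: V = 2.053 m/s, Re = 1.74×10^5, ε/D = 0.00273, f = 0.02626, h_1 = f(L/D)V²/2g = 130.4 m
Pipe 2: V = 0.3168 m/s, Re = 6.82×10^4, ε/D = 6.35×10^-4, f = 0.02164, h_2 = f(L/D)V²/2g = 0.5798 m
Pipe 3: V = 0.3582 m/s, Re = 7.25×10^4, ε/D = 0.00131, f = 0.02362, h_3 = f(L/D)V²/2g = 1.394 m
Series → Q common, losses add: H = Σh = 132.4 m

H ≈ 132 m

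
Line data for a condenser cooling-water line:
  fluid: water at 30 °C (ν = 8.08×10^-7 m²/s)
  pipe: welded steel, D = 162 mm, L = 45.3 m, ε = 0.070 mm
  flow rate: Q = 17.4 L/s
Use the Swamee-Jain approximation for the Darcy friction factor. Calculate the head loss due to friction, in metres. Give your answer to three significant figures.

h_f ≈ 0.192 m

V = 4Q/(πD²) = 4·0.0174/(π·0.162²) = 0.8442 m/s
Re = VD/ν = 0.8442·0.162/8.08×10^-7 = 1.69×10^5 → turbulent
ε/D = 0.070/162 = 4.32×10^-4
Swamee-Jain: f = 0.01888
h_f = f(L/D)V²/(2g) = 0.01888·(45.3/0.162)·0.8442²/(2·9.81) = 0.1918 m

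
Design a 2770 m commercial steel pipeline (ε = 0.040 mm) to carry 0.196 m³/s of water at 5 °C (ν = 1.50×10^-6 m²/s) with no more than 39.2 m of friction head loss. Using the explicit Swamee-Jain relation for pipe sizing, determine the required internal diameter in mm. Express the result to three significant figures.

Swamee-Jain (Type III): D = 0.66·[ε^1.25·(LQ²/(gh_f))^4.75 + ν·Q^9.4·(L/(gh_f))^5.2]^0.04
LQ²/(gh_f) = 0.2767; L/(gh_f) = 7.203
Term 1 = ε^1.25·(…)^4.75 = 7.12×10^-9; Term 2 = ν·Q^9.4·(…)^5.2 = 9.60×10^-9
D = 0.66·(7.12×10^-9 + 9.60×10^-9)^0.04 = 0.3225 m = 322 mm
Check: V = 2.40 m/s, Re = 5.16×10^5, f = 0.01469, h_f = 37.1 m ≈ 39.2 m ✓

D ≈ 322 mm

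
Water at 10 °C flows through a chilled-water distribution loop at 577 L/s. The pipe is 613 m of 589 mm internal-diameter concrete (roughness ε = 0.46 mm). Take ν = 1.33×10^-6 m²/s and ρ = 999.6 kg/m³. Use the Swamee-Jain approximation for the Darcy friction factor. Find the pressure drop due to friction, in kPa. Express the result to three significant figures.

Δp ≈ 44.3 kPa

V = 4Q/(πD²) = 4·0.577/(π·0.589²) = 2.118 m/s
Re = VD/ν = 2.118·0.589/1.33×10^-6 = 9.38×10^5 → turbulent
ε/D = 0.46/589 = 7.81×10^-4
Swamee-Jain: f = 0.01899
h_f = f(L/D)V²/(2g) = 0.01899·(613/0.589)·2.118²/(2·9.81) = 4.517 m
Δp = ρg·h_f = 999.6·9.81·4.517 = 44.30 kPa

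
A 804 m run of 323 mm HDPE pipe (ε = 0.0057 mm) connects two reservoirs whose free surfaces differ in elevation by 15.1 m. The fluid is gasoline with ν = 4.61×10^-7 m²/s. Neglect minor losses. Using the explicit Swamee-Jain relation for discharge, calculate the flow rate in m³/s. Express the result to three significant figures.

Q ≈ 0.272 m³/s

Swamee-Jain (Type II): Q = -0.965·√(gD⁵h_f/L)·ln[ε/(3.7D) + √(3.17ν²L/(gD³h_f))]
√(gD⁵h_f/L) = √(9.81·0.323⁵·15.1/804) = 0.02545
ε/(3.7D) = 4.77×10^-6; √(3.17ν²L/(gD³h_f)) = 1.04×10^-5
Q = -0.965·0.02545·ln(1.519×10^-5) = 0.2725 m³/s
Check: V = 3.33 m/s, Re = 2.33×10^6, f = 0.01080, h_f = 15.2 m ≈ 15.1 m ✓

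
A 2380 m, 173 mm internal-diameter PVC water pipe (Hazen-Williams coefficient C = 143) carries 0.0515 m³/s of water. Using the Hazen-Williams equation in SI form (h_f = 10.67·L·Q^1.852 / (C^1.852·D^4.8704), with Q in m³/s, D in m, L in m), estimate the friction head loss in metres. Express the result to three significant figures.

h_f ≈ 54.7 m

h_f = 10.67·2380·0.0515^1.852 / (143^1.852·0.173^4.8704) = 54.75 m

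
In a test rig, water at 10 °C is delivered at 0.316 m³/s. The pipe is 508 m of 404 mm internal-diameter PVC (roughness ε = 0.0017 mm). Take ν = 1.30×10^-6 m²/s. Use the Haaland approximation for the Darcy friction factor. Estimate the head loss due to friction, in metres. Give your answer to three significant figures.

h_f ≈ 4.74 m

V = 4Q/(πD²) = 4·0.316/(π·0.404²) = 2.465 m/s
Re = VD/ν = 2.465·0.404/1.30×10^-6 = 7.66×10^5 → turbulent
ε/D = 0.0017/404 = 4.21×10^-6
Haaland: f = 0.01218
h_f = f(L/D)V²/(2g) = 0.01218·(508/0.404)·2.465²/(2·9.81) = 4.744 m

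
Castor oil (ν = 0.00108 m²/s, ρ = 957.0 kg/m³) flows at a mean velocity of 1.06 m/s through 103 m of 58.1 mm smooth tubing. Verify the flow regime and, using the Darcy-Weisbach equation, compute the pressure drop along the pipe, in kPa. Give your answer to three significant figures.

Re = VD/ν = 1.06·0.05810/0.00108 = 57.0 → laminar (Re < 2300)
f = 64/Re = 1.122
h_f = f(L/D)V²/(2g) = 1.122·(103/0.05810)·1.06²/(2·9.81) = 113.9 m
Δp = ρg·h_f = 957.0·9.81·113.9 = 1070 kPa

Δp ≈ 1070 kPa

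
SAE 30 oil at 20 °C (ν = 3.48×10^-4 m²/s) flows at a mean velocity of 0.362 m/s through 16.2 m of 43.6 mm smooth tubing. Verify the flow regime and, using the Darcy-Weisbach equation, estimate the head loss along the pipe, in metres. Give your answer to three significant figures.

Re = VD/ν = 0.362·0.04360/3.48×10^-4 = 45.4 → laminar (Re < 2300)
f = 64/Re = 1.411
h_f = f(L/D)V²/(2g) = 1.411·(16.2/0.04360)·0.362²/(2·9.81) = 3.502 m

h_f ≈ 3.50 m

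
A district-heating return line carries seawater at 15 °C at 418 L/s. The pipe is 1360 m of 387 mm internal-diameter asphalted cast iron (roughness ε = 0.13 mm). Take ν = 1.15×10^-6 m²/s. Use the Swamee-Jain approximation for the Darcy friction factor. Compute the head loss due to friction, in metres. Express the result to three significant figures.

h_f ≈ 36.1 m

V = 4Q/(πD²) = 4·0.418/(π·0.387²) = 3.554 m/s
Re = VD/ν = 3.554·0.387/1.15×10^-6 = 1.20×10^6 → turbulent
ε/D = 0.13/387 = 3.36×10^-4
Swamee-Jain: f = 0.01596
h_f = f(L/D)V²/(2g) = 0.01596·(1360/0.387)·3.554²/(2·9.81) = 36.10 m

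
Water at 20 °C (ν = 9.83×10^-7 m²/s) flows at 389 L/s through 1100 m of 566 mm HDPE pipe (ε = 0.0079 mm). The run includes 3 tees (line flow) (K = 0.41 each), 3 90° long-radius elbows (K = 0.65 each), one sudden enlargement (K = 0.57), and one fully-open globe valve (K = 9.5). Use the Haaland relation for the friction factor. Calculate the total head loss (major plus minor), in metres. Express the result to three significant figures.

V = 4Q/(πD²) = 1.546 m/s; V²/2g = 0.1218 m
Re = 8.90×10^5, ε/D = 1.40×10^-5 → f = 0.01205 (Haaland)
Major: h_f = f(L/D)·V²/2g = 0.01205·1943·0.1218 = 2.854 m
Minor: ΣK = 13.2; h_m = ΣK·V²/2g = 1.614 m
Total H_L = 2.854 + 1.614 = 4.468 m

H_L ≈ 4.47 m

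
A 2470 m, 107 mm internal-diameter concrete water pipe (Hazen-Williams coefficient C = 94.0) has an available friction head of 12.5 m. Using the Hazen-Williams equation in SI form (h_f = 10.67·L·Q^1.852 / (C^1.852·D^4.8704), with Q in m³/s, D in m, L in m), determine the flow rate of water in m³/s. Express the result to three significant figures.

Q ≈ 0.00422 m³/s

Rearranging: Q = [h_f·C^1.852·D^4.8704 / (10.67·L)]^(1/1.852)
Q = [12.5·94.0^1.852·0.107^4.8704 / (10.67·2470)]^0.540 = 0.004225 m³/s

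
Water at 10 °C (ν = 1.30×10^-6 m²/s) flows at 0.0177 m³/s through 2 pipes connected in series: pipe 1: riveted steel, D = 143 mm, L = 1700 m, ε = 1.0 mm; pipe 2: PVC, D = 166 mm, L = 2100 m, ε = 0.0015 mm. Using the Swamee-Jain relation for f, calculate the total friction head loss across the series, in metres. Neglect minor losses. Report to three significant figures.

H ≈ 33.1 m

Pipe 1: V = 1.102 m/s, Re = 1.21×10^5, ε/D = 0.00699, f = 0.03455, h_1 = f(L/D)V²/2g = 25.43 m
Pipe 2: V = 0.8178 m/s, Re = 1.04×10^5, ε/D = 9.04×10^-6, f = 0.01776, h_2 = f(L/D)V²/2g = 7.659 m
Series → Q common, losses add: H = Σh = 33.09 m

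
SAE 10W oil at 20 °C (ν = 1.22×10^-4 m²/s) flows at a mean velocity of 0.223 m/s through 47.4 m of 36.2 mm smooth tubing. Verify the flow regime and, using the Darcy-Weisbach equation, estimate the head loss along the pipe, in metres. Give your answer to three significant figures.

Re = VD/ν = 0.223·0.03620/1.22×10^-4 = 66.2 → laminar (Re < 2300)
f = 64/Re = 0.9672
h_f = f(L/D)V²/(2g) = 0.9672·(47.4/0.03620)·0.223²/(2·9.81) = 3.210 m

h_f ≈ 3.21 m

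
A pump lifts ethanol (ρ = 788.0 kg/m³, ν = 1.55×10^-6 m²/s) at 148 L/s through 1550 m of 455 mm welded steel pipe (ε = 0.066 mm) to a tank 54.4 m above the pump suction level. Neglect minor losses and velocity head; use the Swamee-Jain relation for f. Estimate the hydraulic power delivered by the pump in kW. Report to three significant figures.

P_hyd ≈ 64.9 kW

V = 4Q/(πD²) = 0.9102 m/s; Re = 2.67×10^5; ε/D = 1.45×10^-4; f = 0.01608
h_f = f(L/D)V²/2g = 2.314 m
Total head H = z + h_f = 54.4 + 2.314 = 56.71 m
P_hyd = ρgQH = 788.0·9.81·0.148·56.71 = 64.89 kW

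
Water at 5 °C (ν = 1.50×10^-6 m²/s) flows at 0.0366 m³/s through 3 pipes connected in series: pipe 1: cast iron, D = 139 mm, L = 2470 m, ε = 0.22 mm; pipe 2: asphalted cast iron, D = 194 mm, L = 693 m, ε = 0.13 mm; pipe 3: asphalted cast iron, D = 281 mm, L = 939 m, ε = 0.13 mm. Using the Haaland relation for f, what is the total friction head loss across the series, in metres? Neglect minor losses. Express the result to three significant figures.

H ≈ 127 m

Pipe 1: V = 2.412 m/s, Re = 2.24×10^5, ε/D = 0.00158, f = 0.02290, h_1 = f(L/D)V²/2g = 120.6 m
Pipe 2: V = 1.238 m/s, Re = 1.60×10^5, ε/D = 6.70×10^-4, f = 0.01982, h_2 = f(L/D)V²/2g = 5.533 m
Pipe 3: V = 0.5902 m/s, Re = 1.11×10^5, ε/D = 4.63×10^-4, f = 0.01965, h_3 = f(L/D)V²/2g = 1.166 m
Series → Q common, losses add: H = Σh = 127.3 m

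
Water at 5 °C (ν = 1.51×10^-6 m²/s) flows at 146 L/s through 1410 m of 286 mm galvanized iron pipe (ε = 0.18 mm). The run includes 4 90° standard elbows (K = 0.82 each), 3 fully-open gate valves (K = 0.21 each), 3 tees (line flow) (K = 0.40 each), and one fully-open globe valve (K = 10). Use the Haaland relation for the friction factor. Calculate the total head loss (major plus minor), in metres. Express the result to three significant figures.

H_L ≈ 27.9 m

V = 4Q/(πD²) = 2.273 m/s; V²/2g = 0.2632 m
Re = 4.30×10^5, ε/D = 6.29×10^-4 → f = 0.01846 (Haaland)
Major: h_f = f(L/D)·V²/2g = 0.01846·4930·0.2632 = 23.96 m
Minor: ΣK = 15.1; h_m = ΣK·V²/2g = 3.978 m
Total H_L = 23.96 + 3.978 = 27.94 m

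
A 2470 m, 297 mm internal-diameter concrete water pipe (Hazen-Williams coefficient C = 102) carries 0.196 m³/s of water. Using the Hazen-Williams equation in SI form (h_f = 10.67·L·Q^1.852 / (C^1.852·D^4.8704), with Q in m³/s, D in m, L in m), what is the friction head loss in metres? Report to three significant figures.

h_f = 10.67·2470·0.196^1.852 / (102^1.852·0.297^4.8704) = 90.80 m

h_f ≈ 90.8 m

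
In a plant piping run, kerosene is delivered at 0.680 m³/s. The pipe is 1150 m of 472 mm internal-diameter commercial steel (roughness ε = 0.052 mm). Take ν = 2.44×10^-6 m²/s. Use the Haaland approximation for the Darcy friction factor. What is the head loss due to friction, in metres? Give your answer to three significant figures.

V = 4Q/(πD²) = 4·0.680/(π·0.472²) = 3.886 m/s
Re = VD/ν = 3.886·0.472/2.44×10^-6 = 7.52×10^5 → turbulent
ε/D = 0.052/472 = 1.10×10^-4
Haaland: f = 0.01380
h_f = f(L/D)V²/(2g) = 0.01380·(1150/0.472)·3.886²/(2·9.81) = 25.88 m

h_f ≈ 25.9 m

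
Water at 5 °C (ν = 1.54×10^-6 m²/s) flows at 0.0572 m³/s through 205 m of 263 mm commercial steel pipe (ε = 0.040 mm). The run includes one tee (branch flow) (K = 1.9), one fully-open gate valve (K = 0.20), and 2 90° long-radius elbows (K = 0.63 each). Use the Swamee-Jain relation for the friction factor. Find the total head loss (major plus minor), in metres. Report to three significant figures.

V = 4Q/(πD²) = 1.053 m/s; V²/2g = 0.05651 m
Re = 1.80×10^5, ε/D = 1.52×10^-4 → f = 0.01705 (Swamee-Jain)
Major: h_f = f(L/D)·V²/2g = 0.01705·779.5·0.05651 = 0.7509 m
Minor: ΣK = 3.36; h_m = ΣK·V²/2g = 0.1899 m
Total H_L = 0.7509 + 0.1899 = 0.9408 m

H_L ≈ 0.941 m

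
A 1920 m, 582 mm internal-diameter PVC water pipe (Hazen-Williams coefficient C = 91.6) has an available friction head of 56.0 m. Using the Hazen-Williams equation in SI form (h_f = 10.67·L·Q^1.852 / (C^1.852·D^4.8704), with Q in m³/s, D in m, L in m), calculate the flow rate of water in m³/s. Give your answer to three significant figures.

Q ≈ 0.911 m³/s

Rearranging: Q = [h_f·C^1.852·D^4.8704 / (10.67·L)]^(1/1.852)
Q = [56.0·91.6^1.852·0.582^4.8704 / (10.67·1920)]^0.540 = 0.9112 m³/s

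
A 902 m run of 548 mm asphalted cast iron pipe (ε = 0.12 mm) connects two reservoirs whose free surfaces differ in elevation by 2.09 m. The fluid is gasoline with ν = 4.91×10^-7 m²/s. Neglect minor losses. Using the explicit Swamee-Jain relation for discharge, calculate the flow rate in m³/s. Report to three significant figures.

Q ≈ 0.308 m³/s

Swamee-Jain (Type II): Q = -0.965·√(gD⁵h_f/L)·ln[ε/(3.7D) + √(3.17ν²L/(gD³h_f))]
√(gD⁵h_f/L) = √(9.81·0.548⁵·2.09/902) = 0.03352
ε/(3.7D) = 5.92×10^-5; √(3.17ν²L/(gD³h_f)) = 1.43×10^-5
Q = -0.965·0.03352·ln(7.348×10^-5) = 0.3079 m³/s
Check: V = 1.31 m/s, Re = 1.46×10^6, f = 0.01471, h_f = 2.10 m ≈ 2.09 m ✓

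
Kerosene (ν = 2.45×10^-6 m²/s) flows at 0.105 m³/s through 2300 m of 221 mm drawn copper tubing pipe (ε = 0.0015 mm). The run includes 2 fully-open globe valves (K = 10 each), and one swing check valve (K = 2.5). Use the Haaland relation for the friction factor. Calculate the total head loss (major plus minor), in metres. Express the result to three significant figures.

H_L ≈ 67.9 m

V = 4Q/(πD²) = 2.737 m/s; V²/2g = 0.3819 m
Re = 2.47×10^5, ε/D = 6.79×10^-6 → f = 0.01493 (Haaland)
Major: h_f = f(L/D)·V²/2g = 0.01493·10407·0.3819 = 59.33 m
Minor: ΣK = 22.5; h_m = ΣK·V²/2g = 8.592 m
Total H_L = 59.33 + 8.592 = 67.92 m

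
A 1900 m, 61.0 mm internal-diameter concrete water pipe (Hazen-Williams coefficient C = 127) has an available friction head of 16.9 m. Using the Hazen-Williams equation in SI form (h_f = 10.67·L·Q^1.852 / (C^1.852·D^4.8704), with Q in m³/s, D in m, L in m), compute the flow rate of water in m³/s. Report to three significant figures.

Rearranging: Q = [h_f·C^1.852·D^4.8704 / (10.67·L)]^(1/1.852)
Q = [16.9·127^1.852·0.0610^4.8704 / (10.67·1900)]^0.540 = 0.001766 m³/s

Q ≈ 0.00177 m³/s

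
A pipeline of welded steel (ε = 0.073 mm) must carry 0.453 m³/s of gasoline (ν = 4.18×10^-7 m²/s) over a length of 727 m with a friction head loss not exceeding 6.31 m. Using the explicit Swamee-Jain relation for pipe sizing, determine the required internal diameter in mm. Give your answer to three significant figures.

D ≈ 488 mm

Swamee-Jain (Type III): D = 0.66·[ε^1.25·(LQ²/(gh_f))^4.75 + ν·Q^9.4·(L/(gh_f))^5.2]^0.04
LQ²/(gh_f) = 2.410; L/(gh_f) = 11.74
Term 1 = ε^1.25·(…)^4.75 = 4.40×10^-4; Term 2 = ν·Q^9.4·(…)^5.2 = 8.95×10^-5
D = 0.66·(4.40×10^-4 + 8.95×10^-5)^0.04 = 0.4881 m = 488 mm
Check: V = 2.42 m/s, Re = 2.83×10^6, f = 0.01348, h_f = 6.00 m ≈ 6.31 m ✓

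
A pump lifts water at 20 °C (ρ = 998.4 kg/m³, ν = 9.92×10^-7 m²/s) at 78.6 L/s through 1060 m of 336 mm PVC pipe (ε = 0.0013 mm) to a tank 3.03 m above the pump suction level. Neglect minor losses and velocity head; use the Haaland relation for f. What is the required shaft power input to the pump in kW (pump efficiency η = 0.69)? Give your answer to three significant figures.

V = 4Q/(πD²) = 0.8864 m/s; Re = 3.00×10^5; ε/D = 3.87×10^-6; f = 0.01437
h_f = f(L/D)V²/2g = 1.816 m
Total head H = z + h_f = 3.03 + 1.816 = 4.846 m
P_hyd = ρgQH = 998.4·9.81·0.0786·4.846 = 3.730 kW
P_shaft = P_hyd/η = 3.730/0.69 = 5.406 kW

P_shaft ≈ 5.41 kW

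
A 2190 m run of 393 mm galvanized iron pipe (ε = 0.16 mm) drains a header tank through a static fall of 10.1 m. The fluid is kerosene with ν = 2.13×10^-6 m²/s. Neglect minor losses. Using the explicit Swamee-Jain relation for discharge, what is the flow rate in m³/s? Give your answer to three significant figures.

Swamee-Jain (Type II): Q = -0.965·√(gD⁵h_f/L)·ln[ε/(3.7D) + √(3.17ν²L/(gD³h_f))]
√(gD⁵h_f/L) = √(9.81·0.393⁵·10.1/2190) = 0.02059
ε/(3.7D) = 1.10×10^-4; √(3.17ν²L/(gD³h_f)) = 7.24×10^-5
Q = -0.965·0.02059·ln(1.824×10^-4) = 0.1711 m³/s
Check: V = 1.41 m/s, Re = 2.60×10^5, f = 0.01798, h_f = 10.2 m ≈ 10.1 m ✓

Q ≈ 0.171 m³/s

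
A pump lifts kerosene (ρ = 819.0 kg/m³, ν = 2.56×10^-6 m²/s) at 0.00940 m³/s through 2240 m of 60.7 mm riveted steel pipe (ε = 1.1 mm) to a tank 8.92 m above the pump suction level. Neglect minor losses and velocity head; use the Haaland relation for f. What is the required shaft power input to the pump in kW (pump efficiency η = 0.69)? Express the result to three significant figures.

P_shaft ≈ 104 kW

V = 4Q/(πD²) = 3.248 m/s; Re = 7.70×10^4; ε/D = 0.0181; f = 0.04746
h_f = f(L/D)V²/2g = 942.0 m
Total head H = z + h_f = 8.92 + 942.0 = 950.9 m
P_hyd = ρgQH = 819.0·9.81·0.00940·950.9 = 71.81 kW
P_shaft = P_hyd/η = 71.81/0.69 = 104.1 kW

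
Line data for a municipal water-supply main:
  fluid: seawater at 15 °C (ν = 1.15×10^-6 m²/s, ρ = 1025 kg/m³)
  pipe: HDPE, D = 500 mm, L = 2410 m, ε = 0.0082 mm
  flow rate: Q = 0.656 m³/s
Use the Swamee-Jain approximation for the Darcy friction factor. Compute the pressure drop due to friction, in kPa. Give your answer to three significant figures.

Δp ≈ 314 kPa

V = 4Q/(πD²) = 4·0.656/(π·0.500²) = 3.341 m/s
Re = VD/ν = 3.341·0.500/1.15×10^-6 = 1.45×10^6 → turbulent
ε/D = 0.0082/500 = 1.64×10^-5
Swamee-Jain: f = 0.01140
h_f = f(L/D)V²/(2g) = 0.01140·(2410/0.500)·3.341²/(2·9.81) = 31.26 m
Δp = ρg·h_f = 1025·9.81·31.26 = 314.4 kPa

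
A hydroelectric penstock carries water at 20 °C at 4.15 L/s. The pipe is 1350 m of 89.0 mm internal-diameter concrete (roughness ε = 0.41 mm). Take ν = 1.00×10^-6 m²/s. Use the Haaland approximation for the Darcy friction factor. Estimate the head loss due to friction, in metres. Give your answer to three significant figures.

V = 4Q/(πD²) = 4·0.00415/(π·0.0890²) = 0.6671 m/s
Re = VD/ν = 0.6671·0.0890/1.00×10^-6 = 5.94×10^4 → turbulent
ε/D = 0.41/89.0 = 0.00461
Haaland: f = 0.03116
h_f = f(L/D)V²/(2g) = 0.03116·(1350/0.0890)·0.6671²/(2·9.81) = 10.72 m

h_f ≈ 10.7 m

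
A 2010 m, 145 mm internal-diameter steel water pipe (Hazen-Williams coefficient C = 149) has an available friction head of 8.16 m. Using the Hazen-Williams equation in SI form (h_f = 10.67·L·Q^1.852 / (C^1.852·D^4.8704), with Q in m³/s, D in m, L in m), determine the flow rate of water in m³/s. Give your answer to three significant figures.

Q ≈ 0.0132 m³/s

Rearranging: Q = [h_f·C^1.852·D^4.8704 / (10.67·L)]^(1/1.852)
Q = [8.16·149^1.852·0.145^4.8704 / (10.67·2010)]^0.540 = 0.01322 m³/s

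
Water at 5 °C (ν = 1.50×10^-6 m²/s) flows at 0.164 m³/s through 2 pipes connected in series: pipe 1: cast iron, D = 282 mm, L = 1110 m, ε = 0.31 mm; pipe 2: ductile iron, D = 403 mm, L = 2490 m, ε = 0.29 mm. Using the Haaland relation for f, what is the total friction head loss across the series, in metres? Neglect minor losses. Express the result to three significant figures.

Pipe 1: V = 2.626 m/s, Re = 4.94×10^5, ε/D = 0.00110, f = 0.02063, h_1 = f(L/D)V²/2g = 28.54 m
Pipe 2: V = 1.286 m/s, Re = 3.45×10^5, ε/D = 7.20×10^-4, f = 0.01912, h_2 = f(L/D)V²/2g = 9.952 m
Series → Q common, losses add: H = Σh = 38.49 m

H ≈ 38.5 m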